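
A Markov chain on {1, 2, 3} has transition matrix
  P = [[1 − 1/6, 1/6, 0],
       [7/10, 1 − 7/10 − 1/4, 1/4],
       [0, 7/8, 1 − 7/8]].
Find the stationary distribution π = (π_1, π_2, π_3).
π = (49/64, 35/192, 5/96)

This is a birth-death chain on three states, which satisfies detailed balance: π_1 · P_{12} = π_2 · P_{21} and π_2 · P_{23} = π_3 · P_{32}.
From π_1 · 1/6 = π_2 · 7/10: π_2/π_1 = (1/6)/(7/10) = 5/21.
From π_2 · 1/4 = π_3 · 7/8: π_3/π_2 = (1/4)/(7/8) = 2/7.
Take π_1 proportional to 1; then unnormalized π = (1, 5/21, 10/147). Normalize by dividing by the sum 64/49:
  π = (49/64, 35/192, 5/96).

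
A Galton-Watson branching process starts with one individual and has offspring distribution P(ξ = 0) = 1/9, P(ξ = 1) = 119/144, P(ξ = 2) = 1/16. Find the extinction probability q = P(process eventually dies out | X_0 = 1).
q = 1

Mean offspring μ = 0·1/9 + 1·119/144 + 2·1/16 = 137/144 ≤ 1. For μ ≤ 1 with offspring not concentrated at 1, the Galton-Watson process goes extinct almost surely, so q = 1.
(Algebraic check: The pgf is f(s) = 1/9 + 119/144·s + 1/16·s². The extinction probability q is the smallest fixed point of f in [0, 1]. Setting s = f(s):
  1/16·s² + (119/144 − 1)·s + 1/9 = 0
  1/16·s² − (1/9 + 1/16)·s + 1/9 = 0
which factors as (s − 1)·(1/16·s − 1/9) = 0, giving roots s = 1 and s = (1/9)/(1/16) = 16/9. Since 16/9 ≥ 1, the smallest root in [0, 1] is s = 1.)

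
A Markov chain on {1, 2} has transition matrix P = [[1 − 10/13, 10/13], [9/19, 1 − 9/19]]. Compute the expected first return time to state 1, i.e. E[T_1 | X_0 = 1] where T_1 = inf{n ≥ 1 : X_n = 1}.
E[T_1 | X_0 = 1] = 1/π_1 = 307/117

For an irreducible recurrent Markov chain with stationary distribution π, E[T_i | X_0 = i] = 1/π_i (Kac's formula). Here π_1 = (9/19)/(10/13 + 9/19) = (9/19)/(307/247) = 117/307, so E[T_1 | X_0 = 1] = 1/π_1 = (10/13 + 9/19)/(9/19) = (307/247)/(9/19) = 307/117.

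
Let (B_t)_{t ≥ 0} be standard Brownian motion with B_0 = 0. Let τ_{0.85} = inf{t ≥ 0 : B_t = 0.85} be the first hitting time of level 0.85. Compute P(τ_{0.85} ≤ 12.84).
P(τ_{0.85} ≤ 12.84) = 2(1 − Φ(0.85/√12.84)) = 2(1 − Φ(0.2372)) ≈ 0.8125

By the reflection principle for standard BM, P(τ_b ≤ t) = 2 · P(B_t ≥ b). Since B_t ~ N(0, t), P(B_t ≥ 0.85) = 1 − Φ(0.85/√t) = 1 − Φ(0.85/√12.84) = 1 − Φ(0.2372) ≈ 0.40625. Doubling: P(τ_{0.85} ≤ 12.84) ≈ 2 · 0.40625 = 0.81250 ≈ 0.8125.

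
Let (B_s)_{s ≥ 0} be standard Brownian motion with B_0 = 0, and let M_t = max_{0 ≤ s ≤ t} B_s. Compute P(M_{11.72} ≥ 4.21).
P(M_{11.72} ≥ 4.21) = 2·P(B_{11.72} ≥ 4.21) = 2(1 − Φ(4.21/√11.72)) ≈ 0.2188

By the reflection principle for Brownian motion, P(M_t ≥ a) = 2 · P(B_t ≥ a) for a ≥ 0. Since B_t ~ N(0, t), P(B_t ≥ 4.21) = 1 − Φ(4.21/√t) = 1 − Φ(4.21/√11.72) = 1 − Φ(1.2298). So
  P(M_{11.72} ≥ 4.21) = 2(1 − Φ(1.2298)) ≈ 0.2188.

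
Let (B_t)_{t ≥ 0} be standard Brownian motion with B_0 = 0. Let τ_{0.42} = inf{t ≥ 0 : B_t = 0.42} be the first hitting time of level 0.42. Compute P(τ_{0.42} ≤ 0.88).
P(τ_{0.42} ≤ 0.88) = 2(1 − Φ(0.42/√0.88)) = 2(1 − Φ(0.4477)) ≈ 0.6544

By the reflection principle for standard BM, P(τ_b ≤ t) = 2 · P(B_t ≥ b). Since B_t ~ N(0, t), P(B_t ≥ 0.42) = 1 − Φ(0.42/√t) = 1 − Φ(0.42/√0.88) = 1 − Φ(0.4477) ≈ 0.32718. Doubling: P(τ_{0.42} ≤ 0.88) ≈ 2 · 0.32718 = 0.65436 ≈ 0.6544.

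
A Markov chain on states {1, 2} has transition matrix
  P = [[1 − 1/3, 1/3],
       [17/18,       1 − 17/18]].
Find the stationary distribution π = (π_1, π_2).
π_1 = 17/23, π_2 = 6/23

Solve πP = π with π_1 + π_2 = 1. From πP = π: π_1 · (1 − 1/3) + π_2 · 17/18 = π_1 ⇒ π_2 · 17/18 = π_1 · 1/3 ⇒ π_2/π_1 = (1/3)/(17/18) = 6/17. Together with π_1 + π_2 = 1:
  π_1 = (17/18)/(1/3 + 17/18) = (17/18)/(23/18) = 17/23,
  π_2 = (1/3)/(1/3 + 17/18) = (1/3)/(23/18) = 6/23.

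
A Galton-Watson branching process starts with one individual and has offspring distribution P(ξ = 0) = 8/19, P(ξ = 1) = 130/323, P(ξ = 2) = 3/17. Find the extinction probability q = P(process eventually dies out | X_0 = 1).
q = 1

Mean offspring μ = 0·8/19 + 1·130/323 + 2·3/17 = 244/323 ≤ 1. For μ ≤ 1 with offspring not concentrated at 1, the Galton-Watson process goes extinct almost surely, so q = 1.
(Algebraic check: The pgf is f(s) = 8/19 + 130/323·s + 3/17·s². The extinction probability q is the smallest fixed point of f in [0, 1]. Setting s = f(s):
  3/17·s² + (130/323 − 1)·s + 8/19 = 0
  3/17·s² − (8/19 + 3/17)·s + 8/19 = 0
which factors as (s − 1)·(3/17·s − 8/19) = 0, giving roots s = 1 and s = (8/19)/(3/17) = 136/57. Since 136/57 ≥ 1, the smallest root in [0, 1] is s = 1.)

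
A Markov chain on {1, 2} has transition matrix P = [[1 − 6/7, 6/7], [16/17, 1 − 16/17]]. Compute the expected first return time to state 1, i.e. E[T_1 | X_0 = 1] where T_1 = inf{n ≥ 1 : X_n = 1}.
E[T_1 | X_0 = 1] = 1/π_1 = 107/56

For an irreducible recurrent Markov chain with stationary distribution π, E[T_i | X_0 = i] = 1/π_i (Kac's formula). Here π_1 = (16/17)/(6/7 + 16/17) = (16/17)/(214/119) = 56/107, so E[T_1 | X_0 = 1] = 1/π_1 = (6/7 + 16/17)/(16/17) = (214/119)/(16/17) = 107/56.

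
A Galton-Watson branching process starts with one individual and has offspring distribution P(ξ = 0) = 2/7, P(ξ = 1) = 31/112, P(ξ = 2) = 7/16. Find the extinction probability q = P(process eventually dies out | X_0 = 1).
q = 32/49

The pgf is f(s) = 2/7 + 31/112·s + 7/16·s². The extinction probability q is the smallest fixed point of f in [0, 1]. Setting s = f(s):
  7/16·s² + (31/112 − 1)·s + 2/7 = 0
  7/16·s² − (2/7 + 7/16)·s + 2/7 = 0
which factors as (s − 1)·(7/16·s − 2/7) = 0, giving roots s = 1 and s = (2/7)/(7/16) = 32/49.
Mean offspring μ = 31/112 + 2·7/16 = 129/112 > 1 (supercritical), so q < 1. The extinction probability is the smaller root: q = (2/7)/(7/16) = 32/49.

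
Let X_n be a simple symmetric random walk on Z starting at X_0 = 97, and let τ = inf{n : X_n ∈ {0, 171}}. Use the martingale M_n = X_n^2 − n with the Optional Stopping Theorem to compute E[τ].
E[τ] = 7178

M_n = X_n^2 − n is a martingale (since E[X_{n+1}^2 | F_n] = X_n^2 + 1). By OST (τ has finite mean in a bounded region), E[M_τ] = E[M_0] = X_0^2 − 0 = 97^2 = 9409. Also E[M_τ] = E[X_τ^2] − E[τ]. The walk exits at 0 or 171, with P(hit 171 first) = 97/171, so E[X_τ^2] = 171^2 · 97/171 + 0 = 16587. Thus E[τ] = E[X_τ^2] − E[M_τ] = 16587 − 9409 = 7178 = 97(171 − 97) = 7178.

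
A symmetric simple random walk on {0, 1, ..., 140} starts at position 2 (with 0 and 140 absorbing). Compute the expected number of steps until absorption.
E[τ | X_0 = 2] = 276

Let v_k = E[τ | X_0 = k]. Boundary: v_0 = v_140 = 0. Recurrence: v_k = 1 + (v_{k-1} + v_{k+1})/2 for 1 ≤ k ≤ 139. The particular solution to v_k − (v_{k-1} + v_{k+1})/2 = 1 is v_k = −k^2. Adding homogeneous solution A + B k and matching boundaries gives v_k = k (140 − k). Substituting k = 2: v_2 = 2 · 138 = 276.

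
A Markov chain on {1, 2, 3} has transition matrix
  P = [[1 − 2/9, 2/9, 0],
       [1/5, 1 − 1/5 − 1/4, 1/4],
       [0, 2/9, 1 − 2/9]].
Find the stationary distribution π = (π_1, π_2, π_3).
π = (36/121, 40/121, 45/121)

This is a birth-death chain on three states, which satisfies detailed balance: π_1 · P_{12} = π_2 · P_{21} and π_2 · P_{23} = π_3 · P_{32}.
From π_1 · 2/9 = π_2 · 1/5: π_2/π_1 = (2/9)/(1/5) = 10/9.
From π_2 · 1/4 = π_3 · 2/9: π_3/π_2 = (1/4)/(2/9) = 9/8.
Take π_1 proportional to 1; then unnormalized π = (1, 10/9, 5/4). Normalize by dividing by the sum 121/36:
  π = (36/121, 40/121, 45/121).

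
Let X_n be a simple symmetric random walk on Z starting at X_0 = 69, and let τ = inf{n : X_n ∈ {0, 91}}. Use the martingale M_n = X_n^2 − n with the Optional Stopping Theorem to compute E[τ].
E[τ] = 1518

M_n = X_n^2 − n is a martingale (since E[X_{n+1}^2 | F_n] = X_n^2 + 1). By OST (τ has finite mean in a bounded region), E[M_τ] = E[M_0] = X_0^2 − 0 = 69^2 = 4761. Also E[M_τ] = E[X_τ^2] − E[τ]. The walk exits at 0 or 91, with P(hit 91 first) = 69/91, so E[X_τ^2] = 91^2 · 69/91 + 0 = 6279. Thus E[τ] = E[X_τ^2] − E[M_τ] = 6279 − 4761 = 1518 = 69(91 − 69) = 1518.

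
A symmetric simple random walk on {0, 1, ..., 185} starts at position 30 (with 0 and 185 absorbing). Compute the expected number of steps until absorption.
E[τ | X_0 = 30] = 4650

Let v_k = E[τ | X_0 = k]. Boundary: v_0 = v_185 = 0. Recurrence: v_k = 1 + (v_{k-1} + v_{k+1})/2 for 1 ≤ k ≤ 184. The particular solution to v_k − (v_{k-1} + v_{k+1})/2 = 1 is v_k = −k^2. Adding homogeneous solution A + B k and matching boundaries gives v_k = k (185 − k). Substituting k = 30: v_30 = 30 · 155 = 4650.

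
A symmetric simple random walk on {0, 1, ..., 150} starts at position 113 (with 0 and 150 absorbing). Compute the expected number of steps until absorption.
E[τ | X_0 = 113] = 4181

Let v_k = E[τ | X_0 = k]. Boundary: v_0 = v_150 = 0. Recurrence: v_k = 1 + (v_{k-1} + v_{k+1})/2 for 1 ≤ k ≤ 149. The particular solution to v_k − (v_{k-1} + v_{k+1})/2 = 1 is v_k = −k^2. Adding homogeneous solution A + B k and matching boundaries gives v_k = k (150 − k). Substituting k = 113: v_113 = 113 · 37 = 4181.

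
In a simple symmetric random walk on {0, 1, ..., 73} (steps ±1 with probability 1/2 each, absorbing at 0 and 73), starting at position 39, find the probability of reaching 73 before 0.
P(hit 73 before 0) = 39/73

Let u_k = P(hit 73 before 0 | start at k). Then u_0 = 0, u_73 = 1, and u_k = u_{k-1}/2 + u_{k+1}/2 for 1 ≤ k ≤ 72. This harmonic recurrence is solved by u_k = k/73, giving u_39 = 39/73.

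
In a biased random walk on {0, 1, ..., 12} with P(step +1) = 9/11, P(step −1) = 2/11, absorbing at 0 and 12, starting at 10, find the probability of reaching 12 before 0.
P(hit 12 before 0) = (1 − (2/9)^10) / (1 − (2/9)^12) = 3667914981/3667916005

Let u_k denote P(reach 12 before 0 | start at k). Boundary: u_0 = 0, u_12 = 1. Recurrence: u_k = 9/11·u_{k+1} + 2/11·u_{k-1} for 1 ≤ k ≤ 11. Try u_k = A + B·r^k with r = q/p = (2/11)/(9/11) = 2/9. Substitution satisfies the recurrence; boundary conditions give:
  u_k = (1 − r^k) / (1 − r^N) = (1 − (2/9)^10) / (1 − (2/9)^12) = 3667914981/3667916005.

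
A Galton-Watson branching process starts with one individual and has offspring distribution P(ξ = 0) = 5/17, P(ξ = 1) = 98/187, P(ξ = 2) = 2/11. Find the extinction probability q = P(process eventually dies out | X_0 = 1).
q = 1

Mean offspring μ = 0·5/17 + 1·98/187 + 2·2/11 = 166/187 ≤ 1. For μ ≤ 1 with offspring not concentrated at 1, the Galton-Watson process goes extinct almost surely, so q = 1.
(Algebraic check: The pgf is f(s) = 5/17 + 98/187·s + 2/11·s². The extinction probability q is the smallest fixed point of f in [0, 1]. Setting s = f(s):
  2/11·s² + (98/187 − 1)·s + 5/17 = 0
  2/11·s² − (5/17 + 2/11)·s + 5/17 = 0
which factors as (s − 1)·(2/11·s − 5/17) = 0, giving roots s = 1 and s = (5/17)/(2/11) = 55/34. Since 55/34 ≥ 1, the smallest root in [0, 1] is s = 1.)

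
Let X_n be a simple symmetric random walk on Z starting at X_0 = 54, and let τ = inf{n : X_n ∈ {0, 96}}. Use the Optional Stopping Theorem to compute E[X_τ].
E[X_τ] = 54

X_n is a martingale and τ is a bounded-mean stopping time (indeed τ is finite a.s. with bounded expectation since the walk is in a bounded region). By the OST, E[X_τ] = E[X_0] = 54. Equivalently: E[X_τ] = 96 · P(hit 96 first) + 0 · P(hit 0 first) = 96 · (54/96) = 54.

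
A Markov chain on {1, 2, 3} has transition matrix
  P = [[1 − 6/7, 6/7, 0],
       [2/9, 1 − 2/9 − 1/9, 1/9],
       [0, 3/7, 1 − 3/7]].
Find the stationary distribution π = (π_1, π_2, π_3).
π = (7/41, 27/41, 7/41)

This is a birth-death chain on three states, which satisfies detailed balance: π_1 · P_{12} = π_2 · P_{21} and π_2 · P_{23} = π_3 · P_{32}.
From π_1 · 6/7 = π_2 · 2/9: π_2/π_1 = (6/7)/(2/9) = 27/7.
From π_2 · 1/9 = π_3 · 3/7: π_3/π_2 = (1/9)/(3/7) = 7/27.
Take π_1 proportional to 1; then unnormalized π = (1, 27/7, 1). Normalize by dividing by the sum 41/7:
  π = (7/41, 27/41, 7/41).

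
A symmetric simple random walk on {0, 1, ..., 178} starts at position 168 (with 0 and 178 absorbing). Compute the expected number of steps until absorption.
E[τ | X_0 = 168] = 1680

Let v_k = E[τ | X_0 = k]. Boundary: v_0 = v_178 = 0. Recurrence: v_k = 1 + (v_{k-1} + v_{k+1})/2 for 1 ≤ k ≤ 177. The particular solution to v_k − (v_{k-1} + v_{k+1})/2 = 1 is v_k = −k^2. Adding homogeneous solution A + B k and matching boundaries gives v_k = k (178 − k). Substituting k = 168: v_168 = 168 · 10 = 1680.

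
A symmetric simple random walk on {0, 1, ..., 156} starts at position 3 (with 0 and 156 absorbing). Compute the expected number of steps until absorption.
E[τ | X_0 = 3] = 459

Let v_k = E[τ | X_0 = k]. Boundary: v_0 = v_156 = 0. Recurrence: v_k = 1 + (v_{k-1} + v_{k+1})/2 for 1 ≤ k ≤ 155. The particular solution to v_k − (v_{k-1} + v_{k+1})/2 = 1 is v_k = −k^2. Adding homogeneous solution A + B k and matching boundaries gives v_k = k (156 − k). Substituting k = 3: v_3 = 3 · 153 = 459.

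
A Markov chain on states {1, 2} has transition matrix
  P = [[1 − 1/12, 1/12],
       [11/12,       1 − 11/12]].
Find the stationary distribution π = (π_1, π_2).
π_1 = 11/12, π_2 = 1/12

Solve πP = π with π_1 + π_2 = 1. From πP = π: π_1 · (1 − 1/12) + π_2 · 11/12 = π_1 ⇒ π_2 · 11/12 = π_1 · 1/12 ⇒ π_2/π_1 = (1/12)/(11/12) = 1/11. Together with π_1 + π_2 = 1:
  π_1 = (11/12)/(1/12 + 11/12) = (11/12)/(1) = 11/12,
  π_2 = (1/12)/(1/12 + 11/12) = (1/12)/(1) = 1/12.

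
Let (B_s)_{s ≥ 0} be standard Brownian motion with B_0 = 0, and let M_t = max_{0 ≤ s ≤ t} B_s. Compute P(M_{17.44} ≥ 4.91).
P(M_{17.44} ≥ 4.91) = 2·P(B_{17.44} ≥ 4.91) = 2(1 − Φ(4.91/√17.44)) ≈ 0.2397

By the reflection principle for Brownian motion, P(M_t ≥ a) = 2 · P(B_t ≥ a) for a ≥ 0. Since B_t ~ N(0, t), P(B_t ≥ 4.91) = 1 − Φ(4.91/√t) = 1 − Φ(4.91/√17.44) = 1 − Φ(1.1757). So
  P(M_{17.44} ≥ 4.91) = 2(1 − Φ(1.1757)) ≈ 0.2397.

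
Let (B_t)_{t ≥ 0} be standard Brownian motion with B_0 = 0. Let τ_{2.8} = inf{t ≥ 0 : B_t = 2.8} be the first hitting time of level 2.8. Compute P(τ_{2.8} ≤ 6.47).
P(τ_{2.8} ≤ 6.47) = 2(1 − Φ(2.8/√6.47)) = 2(1 − Φ(1.1008)) ≈ 0.2710

By the reflection principle for standard BM, P(τ_b ≤ t) = 2 · P(B_t ≥ b). Since B_t ~ N(0, t), P(B_t ≥ 2.8) = 1 − Φ(2.8/√t) = 1 − Φ(2.8/√6.47) = 1 − Φ(1.1008) ≈ 0.13549. Doubling: P(τ_{2.8} ≤ 6.47) ≈ 2 · 0.13549 = 0.27098 ≈ 0.2710.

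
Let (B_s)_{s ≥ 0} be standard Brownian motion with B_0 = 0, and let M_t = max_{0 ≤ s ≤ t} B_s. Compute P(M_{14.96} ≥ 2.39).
P(M_{14.96} ≥ 2.39) = 2·P(B_{14.96} ≥ 2.39) = 2(1 − Φ(2.39/√14.96)) ≈ 0.5366

By the reflection principle for Brownian motion, P(M_t ≥ a) = 2 · P(B_t ≥ a) for a ≥ 0. Since B_t ~ N(0, t), P(B_t ≥ 2.39) = 1 − Φ(2.39/√t) = 1 − Φ(2.39/√14.96) = 1 − Φ(0.6179). So
  P(M_{14.96} ≥ 2.39) = 2(1 − Φ(0.6179)) ≈ 0.5366.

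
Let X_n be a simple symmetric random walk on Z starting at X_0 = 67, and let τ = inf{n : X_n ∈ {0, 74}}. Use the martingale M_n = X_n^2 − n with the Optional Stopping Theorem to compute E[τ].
E[τ] = 469

M_n = X_n^2 − n is a martingale (since E[X_{n+1}^2 | F_n] = X_n^2 + 1). By OST (τ has finite mean in a bounded region), E[M_τ] = E[M_0] = X_0^2 − 0 = 67^2 = 4489. Also E[M_τ] = E[X_τ^2] − E[τ]. The walk exits at 0 or 74, with P(hit 74 first) = 67/74, so E[X_τ^2] = 74^2 · 67/74 + 0 = 4958. Thus E[τ] = E[X_τ^2] − E[M_τ] = 4958 − 4489 = 469 = 67(74 − 67) = 469.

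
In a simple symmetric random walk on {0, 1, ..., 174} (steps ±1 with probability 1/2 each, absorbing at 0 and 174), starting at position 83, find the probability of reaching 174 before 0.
P(hit 174 before 0) = 83/174

Let u_k = P(hit 174 before 0 | start at k). Then u_0 = 0, u_174 = 1, and u_k = u_{k-1}/2 + u_{k+1}/2 for 1 ≤ k ≤ 173. This harmonic recurrence is solved by u_k = k/174, giving u_83 = 83/174.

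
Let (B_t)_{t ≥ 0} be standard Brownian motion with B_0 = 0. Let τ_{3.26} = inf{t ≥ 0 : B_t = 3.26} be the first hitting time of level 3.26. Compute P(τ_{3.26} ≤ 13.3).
P(τ_{3.26} ≤ 13.3) = 2(1 − Φ(3.26/√13.3)) = 2(1 − Φ(0.8939)) ≈ 0.3714

By the reflection principle for standard BM, P(τ_b ≤ t) = 2 · P(B_t ≥ b). Since B_t ~ N(0, t), P(B_t ≥ 3.26) = 1 − Φ(3.26/√t) = 1 − Φ(3.26/√13.3) = 1 − Φ(0.8939) ≈ 0.18569. Doubling: P(τ_{3.26} ≤ 13.3) ≈ 2 · 0.18569 = 0.37138 ≈ 0.3714.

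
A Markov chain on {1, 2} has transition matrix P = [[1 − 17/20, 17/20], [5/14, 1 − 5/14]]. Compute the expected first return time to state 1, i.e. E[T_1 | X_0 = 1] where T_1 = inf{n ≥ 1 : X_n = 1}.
E[T_1 | X_0 = 1] = 1/π_1 = 169/50

For an irreducible recurrent Markov chain with stationary distribution π, E[T_i | X_0 = i] = 1/π_i (Kac's formula). Here π_1 = (5/14)/(17/20 + 5/14) = (5/14)/(169/140) = 50/169, so E[T_1 | X_0 = 1] = 1/π_1 = (17/20 + 5/14)/(5/14) = (169/140)/(5/14) = 169/50.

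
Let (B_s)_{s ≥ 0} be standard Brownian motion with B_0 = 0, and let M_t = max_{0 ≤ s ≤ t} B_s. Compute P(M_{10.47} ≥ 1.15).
P(M_{10.47} ≥ 1.15) = 2·P(B_{10.47} ≥ 1.15) = 2(1 − Φ(1.15/√10.47)) ≈ 0.7223

By the reflection principle for Brownian motion, P(M_t ≥ a) = 2 · P(B_t ≥ a) for a ≥ 0. Since B_t ~ N(0, t), P(B_t ≥ 1.15) = 1 − Φ(1.15/√t) = 1 − Φ(1.15/√10.47) = 1 − Φ(0.3554). So
  P(M_{10.47} ≥ 1.15) = 2(1 − Φ(0.3554)) ≈ 0.7223.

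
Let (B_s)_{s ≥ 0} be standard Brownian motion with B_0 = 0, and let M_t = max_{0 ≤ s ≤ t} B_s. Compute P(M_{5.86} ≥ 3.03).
P(M_{5.86} ≥ 3.03) = 2·P(B_{5.86} ≥ 3.03) = 2(1 − Φ(3.03/√5.86)) ≈ 0.2107

By the reflection principle for Brownian motion, P(M_t ≥ a) = 2 · P(B_t ≥ a) for a ≥ 0. Since B_t ~ N(0, t), P(B_t ≥ 3.03) = 1 − Φ(3.03/√t) = 1 − Φ(3.03/√5.86) = 1 − Φ(1.2517). So
  P(M_{5.86} ≥ 3.03) = 2(1 − Φ(1.2517)) ≈ 0.2107.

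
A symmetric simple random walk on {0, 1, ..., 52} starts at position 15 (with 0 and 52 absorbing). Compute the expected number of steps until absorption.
E[τ | X_0 = 15] = 555

Let v_k = E[τ | X_0 = k]. Boundary: v_0 = v_52 = 0. Recurrence: v_k = 1 + (v_{k-1} + v_{k+1})/2 for 1 ≤ k ≤ 51. The particular solution to v_k − (v_{k-1} + v_{k+1})/2 = 1 is v_k = −k^2. Adding homogeneous solution A + B k and matching boundaries gives v_k = k (52 − k). Substituting k = 15: v_15 = 15 · 37 = 555.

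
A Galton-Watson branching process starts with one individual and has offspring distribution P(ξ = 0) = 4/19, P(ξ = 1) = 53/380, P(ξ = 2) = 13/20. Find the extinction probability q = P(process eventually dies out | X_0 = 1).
q = 80/247

The pgf is f(s) = 4/19 + 53/380·s + 13/20·s². The extinction probability q is the smallest fixed point of f in [0, 1]. Setting s = f(s):
  13/20·s² + (53/380 − 1)·s + 4/19 = 0
  13/20·s² − (4/19 + 13/20)·s + 4/19 = 0
which factors as (s − 1)·(13/20·s − 4/19) = 0, giving roots s = 1 and s = (4/19)/(13/20) = 80/247.
Mean offspring μ = 53/380 + 2·13/20 = 547/380 > 1 (supercritical), so q < 1. The extinction probability is the smaller root: q = (4/19)/(13/20) = 80/247.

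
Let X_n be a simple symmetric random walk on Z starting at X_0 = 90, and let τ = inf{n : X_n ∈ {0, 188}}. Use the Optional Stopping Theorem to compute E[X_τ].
E[X_τ] = 90

X_n is a martingale and τ is a bounded-mean stopping time (indeed τ is finite a.s. with bounded expectation since the walk is in a bounded region). By the OST, E[X_τ] = E[X_0] = 90. Equivalently: E[X_τ] = 188 · P(hit 188 first) + 0 · P(hit 0 first) = 188 · (90/188) = 90.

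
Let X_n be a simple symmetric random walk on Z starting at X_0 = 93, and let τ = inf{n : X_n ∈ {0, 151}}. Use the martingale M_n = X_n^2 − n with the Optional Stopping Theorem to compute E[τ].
E[τ] = 5394

M_n = X_n^2 − n is a martingale (since E[X_{n+1}^2 | F_n] = X_n^2 + 1). By OST (τ has finite mean in a bounded region), E[M_τ] = E[M_0] = X_0^2 − 0 = 93^2 = 8649. Also E[M_τ] = E[X_τ^2] − E[τ]. The walk exits at 0 or 151, with P(hit 151 first) = 93/151, so E[X_τ^2] = 151^2 · 93/151 + 0 = 14043. Thus E[τ] = E[X_τ^2] − E[M_τ] = 14043 − 8649 = 5394 = 93(151 − 93) = 5394.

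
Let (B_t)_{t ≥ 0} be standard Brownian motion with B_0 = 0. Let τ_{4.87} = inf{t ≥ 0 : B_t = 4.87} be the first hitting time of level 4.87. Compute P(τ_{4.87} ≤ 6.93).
P(τ_{4.87} ≤ 6.93) = 2(1 − Φ(4.87/√6.93)) = 2(1 − Φ(1.8500)) ≈ 0.0643

By the reflection principle for standard BM, P(τ_b ≤ t) = 2 · P(B_t ≥ b). Since B_t ~ N(0, t), P(B_t ≥ 4.87) = 1 − Φ(4.87/√t) = 1 − Φ(4.87/√6.93) = 1 − Φ(1.8500) ≈ 0.03216. Doubling: P(τ_{4.87} ≤ 6.93) ≈ 2 · 0.03216 = 0.06432 ≈ 0.0643.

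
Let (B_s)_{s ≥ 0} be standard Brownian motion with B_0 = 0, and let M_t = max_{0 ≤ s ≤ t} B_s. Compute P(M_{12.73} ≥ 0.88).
P(M_{12.73} ≥ 0.88) = 2·P(B_{12.73} ≥ 0.88) = 2(1 − Φ(0.88/√12.73)) ≈ 0.8052

By the reflection principle for Brownian motion, P(M_t ≥ a) = 2 · P(B_t ≥ a) for a ≥ 0. Since B_t ~ N(0, t), P(B_t ≥ 0.88) = 1 − Φ(0.88/√t) = 1 − Φ(0.88/√12.73) = 1 − Φ(0.2466). So
  P(M_{12.73} ≥ 0.88) = 2(1 − Φ(0.2466)) ≈ 0.8052.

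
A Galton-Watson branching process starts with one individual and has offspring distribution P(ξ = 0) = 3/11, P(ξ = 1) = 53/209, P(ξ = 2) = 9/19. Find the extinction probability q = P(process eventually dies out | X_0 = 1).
q = 19/33

The pgf is f(s) = 3/11 + 53/209·s + 9/19·s². The extinction probability q is the smallest fixed point of f in [0, 1]. Setting s = f(s):
  9/19·s² + (53/209 − 1)·s + 3/11 = 0
  9/19·s² − (3/11 + 9/19)·s + 3/11 = 0
which factors as (s − 1)·(9/19·s − 3/11) = 0, giving roots s = 1 and s = (3/11)/(9/19) = 19/33.
Mean offspring μ = 53/209 + 2·9/19 = 251/209 > 1 (supercritical), so q < 1. The extinction probability is the smaller root: q = (3/11)/(9/19) = 19/33.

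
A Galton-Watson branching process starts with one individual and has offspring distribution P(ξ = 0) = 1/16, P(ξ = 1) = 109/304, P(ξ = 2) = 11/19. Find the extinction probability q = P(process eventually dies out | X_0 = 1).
q = 19/176

The pgf is f(s) = 1/16 + 109/304·s + 11/19·s². The extinction probability q is the smallest fixed point of f in [0, 1]. Setting s = f(s):
  11/19·s² + (109/304 − 1)·s + 1/16 = 0
  11/19·s² − (1/16 + 11/19)·s + 1/16 = 0
which factors as (s − 1)·(11/19·s − 1/16) = 0, giving roots s = 1 and s = (1/16)/(11/19) = 19/176.
Mean offspring μ = 109/304 + 2·11/19 = 461/304 > 1 (supercritical), so q < 1. The extinction probability is the smaller root: q = (1/16)/(11/19) = 19/176.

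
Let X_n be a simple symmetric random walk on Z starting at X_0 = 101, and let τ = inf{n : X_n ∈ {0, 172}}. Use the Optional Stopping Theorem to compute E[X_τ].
E[X_τ] = 101

X_n is a martingale and τ is a bounded-mean stopping time (indeed τ is finite a.s. with bounded expectation since the walk is in a bounded region). By the OST, E[X_τ] = E[X_0] = 101. Equivalently: E[X_τ] = 172 · P(hit 172 first) + 0 · P(hit 0 first) = 172 · (101/172) = 101.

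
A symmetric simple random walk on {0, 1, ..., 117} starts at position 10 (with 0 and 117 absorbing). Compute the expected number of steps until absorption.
E[τ | X_0 = 10] = 1070

Let v_k = E[τ | X_0 = k]. Boundary: v_0 = v_117 = 0. Recurrence: v_k = 1 + (v_{k-1} + v_{k+1})/2 for 1 ≤ k ≤ 116. The particular solution to v_k − (v_{k-1} + v_{k+1})/2 = 1 is v_k = −k^2. Adding homogeneous solution A + B k and matching boundaries gives v_k = k (117 − k). Substituting k = 10: v_10 = 10 · 107 = 1070.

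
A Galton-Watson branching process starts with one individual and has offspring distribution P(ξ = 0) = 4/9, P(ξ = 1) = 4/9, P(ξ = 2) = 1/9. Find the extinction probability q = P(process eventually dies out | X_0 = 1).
q = 1

Mean offspring μ = 0·4/9 + 1·4/9 + 2·1/9 = 2/3 ≤ 1. For μ ≤ 1 with offspring not concentrated at 1, the Galton-Watson process goes extinct almost surely, so q = 1.
(Algebraic check: The pgf is f(s) = 4/9 + 4/9·s + 1/9·s². The extinction probability q is the smallest fixed point of f in [0, 1]. Setting s = f(s):
  1/9·s² + (4/9 − 1)·s + 4/9 = 0
  1/9·s² − (4/9 + 1/9)·s + 4/9 = 0
which factors as (s − 1)·(1/9·s − 4/9) = 0, giving roots s = 1 and s = (4/9)/(1/9) = 4. Since 4 ≥ 1, the smallest root in [0, 1] is s = 1.)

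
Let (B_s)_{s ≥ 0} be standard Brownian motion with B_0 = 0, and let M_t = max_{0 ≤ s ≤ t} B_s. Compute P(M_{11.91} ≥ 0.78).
P(M_{11.91} ≥ 0.78) = 2·P(B_{11.91} ≥ 0.78) = 2(1 − Φ(0.78/√11.91)) ≈ 0.8212

By the reflection principle for Brownian motion, P(M_t ≥ a) = 2 · P(B_t ≥ a) for a ≥ 0. Since B_t ~ N(0, t), P(B_t ≥ 0.78) = 1 − Φ(0.78/√t) = 1 − Φ(0.78/√11.91) = 1 − Φ(0.2260). So
  P(M_{11.91} ≥ 0.78) = 2(1 − Φ(0.2260)) ≈ 0.8212.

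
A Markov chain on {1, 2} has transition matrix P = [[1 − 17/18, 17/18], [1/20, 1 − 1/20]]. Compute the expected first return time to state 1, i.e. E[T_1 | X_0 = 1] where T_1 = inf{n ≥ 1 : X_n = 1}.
E[T_1 | X_0 = 1] = 1/π_1 = 179/9

For an irreducible recurrent Markov chain with stationary distribution π, E[T_i | X_0 = i] = 1/π_i (Kac's formula). Here π_1 = (1/20)/(17/18 + 1/20) = (1/20)/(179/180) = 9/179, so E[T_1 | X_0 = 1] = 1/π_1 = (17/18 + 1/20)/(1/20) = (179/180)/(1/20) = 179/9.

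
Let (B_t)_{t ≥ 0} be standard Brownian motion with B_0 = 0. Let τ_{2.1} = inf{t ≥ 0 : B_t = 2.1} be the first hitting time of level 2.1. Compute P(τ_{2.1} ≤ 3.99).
P(τ_{2.1} ≤ 3.99) = 2(1 − Φ(2.1/√3.99)) = 2(1 − Φ(1.0513)) ≈ 0.2931

By the reflection principle for standard BM, P(τ_b ≤ t) = 2 · P(B_t ≥ b). Since B_t ~ N(0, t), P(B_t ≥ 2.1) = 1 − Φ(2.1/√t) = 1 − Φ(2.1/√3.99) = 1 − Φ(1.0513) ≈ 0.14656. Doubling: P(τ_{2.1} ≤ 3.99) ≈ 2 · 0.14656 = 0.29312 ≈ 0.2931.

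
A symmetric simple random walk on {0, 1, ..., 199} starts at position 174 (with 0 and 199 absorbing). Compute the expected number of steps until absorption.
E[τ | X_0 = 174] = 4350

Let v_k = E[τ | X_0 = k]. Boundary: v_0 = v_199 = 0. Recurrence: v_k = 1 + (v_{k-1} + v_{k+1})/2 for 1 ≤ k ≤ 198. The particular solution to v_k − (v_{k-1} + v_{k+1})/2 = 1 is v_k = −k^2. Adding homogeneous solution A + B k and matching boundaries gives v_k = k (199 − k). Substituting k = 174: v_174 = 174 · 25 = 4350.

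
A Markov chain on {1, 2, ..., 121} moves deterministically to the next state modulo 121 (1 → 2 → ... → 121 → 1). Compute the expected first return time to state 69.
E[T_69 | X_0 = 69] = 121

The chain cycles deterministically, so starting at state 69 it returns in exactly 121 steps. Equivalently, the stationary distribution is uniform π_j = 1/121 for every state j, so by Kac's formula E[T_69] = 1/π_69 = 121.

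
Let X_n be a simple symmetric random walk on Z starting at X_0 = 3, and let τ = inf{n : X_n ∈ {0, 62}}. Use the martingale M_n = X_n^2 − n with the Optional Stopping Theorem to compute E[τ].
E[τ] = 177

M_n = X_n^2 − n is a martingale (since E[X_{n+1}^2 | F_n] = X_n^2 + 1). By OST (τ has finite mean in a bounded region), E[M_τ] = E[M_0] = X_0^2 − 0 = 3^2 = 9. Also E[M_τ] = E[X_τ^2] − E[τ]. The walk exits at 0 or 62, with P(hit 62 first) = 3/62, so E[X_τ^2] = 62^2 · 3/62 + 0 = 186. Thus E[τ] = E[X_τ^2] − E[M_τ] = 186 − 9 = 177 = 3(62 − 3) = 177.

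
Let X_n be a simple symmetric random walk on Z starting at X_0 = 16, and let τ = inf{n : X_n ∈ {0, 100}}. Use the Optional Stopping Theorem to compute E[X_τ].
E[X_τ] = 16

X_n is a martingale and τ is a bounded-mean stopping time (indeed τ is finite a.s. with bounded expectation since the walk is in a bounded region). By the OST, E[X_τ] = E[X_0] = 16. Equivalently: E[X_τ] = 100 · P(hit 100 first) + 0 · P(hit 0 first) = 100 · (16/100) = 16.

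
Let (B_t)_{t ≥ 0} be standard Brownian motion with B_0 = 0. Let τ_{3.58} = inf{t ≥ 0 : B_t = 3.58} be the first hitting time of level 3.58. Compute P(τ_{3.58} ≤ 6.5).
P(τ_{3.58} ≤ 6.5) = 2(1 − Φ(3.58/√6.5)) = 2(1 − Φ(1.4042)) ≈ 0.1603

By the reflection principle for standard BM, P(τ_b ≤ t) = 2 · P(B_t ≥ b). Since B_t ~ N(0, t), P(B_t ≥ 3.58) = 1 − Φ(3.58/√t) = 1 − Φ(3.58/√6.5) = 1 − Φ(1.4042) ≈ 0.08013. Doubling: P(τ_{3.58} ≤ 6.5) ≈ 2 · 0.08013 = 0.16026 ≈ 0.1603.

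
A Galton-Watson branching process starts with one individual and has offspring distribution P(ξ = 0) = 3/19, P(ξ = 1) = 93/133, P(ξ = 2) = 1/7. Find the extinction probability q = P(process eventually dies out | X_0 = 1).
q = 1

Mean offspring μ = 0·3/19 + 1·93/133 + 2·1/7 = 131/133 ≤ 1. For μ ≤ 1 with offspring not concentrated at 1, the Galton-Watson process goes extinct almost surely, so q = 1.
(Algebraic check: The pgf is f(s) = 3/19 + 93/133·s + 1/7·s². The extinction probability q is the smallest fixed point of f in [0, 1]. Setting s = f(s):
  1/7·s² + (93/133 − 1)·s + 3/19 = 0
  1/7·s² − (3/19 + 1/7)·s + 3/19 = 0
which factors as (s − 1)·(1/7·s − 3/19) = 0, giving roots s = 1 and s = (3/19)/(1/7) = 21/19. Since 21/19 ≥ 1, the smallest root in [0, 1] is s = 1.)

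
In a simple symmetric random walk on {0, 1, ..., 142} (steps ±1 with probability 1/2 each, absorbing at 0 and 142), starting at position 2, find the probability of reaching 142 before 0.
P(hit 142 before 0) = 2/142 = 1/71

Let u_k = P(hit 142 before 0 | start at k). Then u_0 = 0, u_142 = 1, and u_k = u_{k-1}/2 + u_{k+1}/2 for 1 ≤ k ≤ 141. This harmonic recurrence is solved by u_k = k/142, giving u_2 = 2/142 = 1/71.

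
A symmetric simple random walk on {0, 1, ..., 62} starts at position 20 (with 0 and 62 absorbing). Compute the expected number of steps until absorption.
E[τ | X_0 = 20] = 840

Let v_k = E[τ | X_0 = k]. Boundary: v_0 = v_62 = 0. Recurrence: v_k = 1 + (v_{k-1} + v_{k+1})/2 for 1 ≤ k ≤ 61. The particular solution to v_k − (v_{k-1} + v_{k+1})/2 = 1 is v_k = −k^2. Adding homogeneous solution A + B k and matching boundaries gives v_k = k (62 − k). Substituting k = 20: v_20 = 20 · 42 = 840.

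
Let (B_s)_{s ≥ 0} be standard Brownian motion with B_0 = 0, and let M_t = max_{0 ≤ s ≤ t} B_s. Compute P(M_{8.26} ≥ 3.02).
P(M_{8.26} ≥ 3.02) = 2·P(B_{8.26} ≥ 3.02) = 2(1 − Φ(3.02/√8.26)) ≈ 0.2934

By the reflection principle for Brownian motion, P(M_t ≥ a) = 2 · P(B_t ≥ a) for a ≥ 0. Since B_t ~ N(0, t), P(B_t ≥ 3.02) = 1 − Φ(3.02/√t) = 1 − Φ(3.02/√8.26) = 1 − Φ(1.0508). So
  P(M_{8.26} ≥ 3.02) = 2(1 − Φ(1.0508)) ≈ 0.2934.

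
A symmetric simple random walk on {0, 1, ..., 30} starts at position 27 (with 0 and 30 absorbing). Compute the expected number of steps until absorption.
E[τ | X_0 = 27] = 81

Let v_k = E[τ | X_0 = k]. Boundary: v_0 = v_30 = 0. Recurrence: v_k = 1 + (v_{k-1} + v_{k+1})/2 for 1 ≤ k ≤ 29. The particular solution to v_k − (v_{k-1} + v_{k+1})/2 = 1 is v_k = −k^2. Adding homogeneous solution A + B k and matching boundaries gives v_k = k (30 − k). Substituting k = 27: v_27 = 27 · 3 = 81.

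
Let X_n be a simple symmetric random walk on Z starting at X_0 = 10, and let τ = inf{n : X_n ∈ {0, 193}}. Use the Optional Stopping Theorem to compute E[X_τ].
E[X_τ] = 10

X_n is a martingale and τ is a bounded-mean stopping time (indeed τ is finite a.s. with bounded expectation since the walk is in a bounded region). By the OST, E[X_τ] = E[X_0] = 10. Equivalently: E[X_τ] = 193 · P(hit 193 first) + 0 · P(hit 0 first) = 193 · (10/193) = 10.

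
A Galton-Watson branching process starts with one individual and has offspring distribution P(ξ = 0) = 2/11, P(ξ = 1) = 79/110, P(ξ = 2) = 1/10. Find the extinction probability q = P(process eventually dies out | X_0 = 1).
q = 1

Mean offspring μ = 0·2/11 + 1·79/110 + 2·1/10 = 101/110 ≤ 1. For μ ≤ 1 with offspring not concentrated at 1, the Galton-Watson process goes extinct almost surely, so q = 1.
(Algebraic check: The pgf is f(s) = 2/11 + 79/110·s + 1/10·s². The extinction probability q is the smallest fixed point of f in [0, 1]. Setting s = f(s):
  1/10·s² + (79/110 − 1)·s + 2/11 = 0
  1/10·s² − (2/11 + 1/10)·s + 2/11 = 0
which factors as (s − 1)·(1/10·s − 2/11) = 0, giving roots s = 1 and s = (2/11)/(1/10) = 20/11. Since 20/11 ≥ 1, the smallest root in [0, 1] is s = 1.)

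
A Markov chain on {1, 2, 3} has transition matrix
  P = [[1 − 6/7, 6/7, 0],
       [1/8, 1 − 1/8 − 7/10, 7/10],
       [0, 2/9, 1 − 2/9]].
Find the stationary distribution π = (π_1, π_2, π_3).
π = (35/1031, 240/1031, 756/1031)

This is a birth-death chain on three states, which satisfies detailed balance: π_1 · P_{12} = π_2 · P_{21} and π_2 · P_{23} = π_3 · P_{32}.
From π_1 · 6/7 = π_2 · 1/8: π_2/π_1 = (6/7)/(1/8) = 48/7.
From π_2 · 7/10 = π_3 · 2/9: π_3/π_2 = (7/10)/(2/9) = 63/20.
Take π_1 proportional to 1; then unnormalized π = (1, 48/7, 108/5). Normalize by dividing by the sum 1031/35:
  π = (35/1031, 240/1031, 756/1031).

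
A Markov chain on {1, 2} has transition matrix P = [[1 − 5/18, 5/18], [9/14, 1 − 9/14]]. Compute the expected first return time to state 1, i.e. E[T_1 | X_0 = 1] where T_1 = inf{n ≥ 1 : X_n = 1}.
E[T_1 | X_0 = 1] = 1/π_1 = 116/81

For an irreducible recurrent Markov chain with stationary distribution π, E[T_i | X_0 = i] = 1/π_i (Kac's formula). Here π_1 = (9/14)/(5/18 + 9/14) = (9/14)/(58/63) = 81/116, so E[T_1 | X_0 = 1] = 1/π_1 = (5/18 + 9/14)/(9/14) = (58/63)/(9/14) = 116/81.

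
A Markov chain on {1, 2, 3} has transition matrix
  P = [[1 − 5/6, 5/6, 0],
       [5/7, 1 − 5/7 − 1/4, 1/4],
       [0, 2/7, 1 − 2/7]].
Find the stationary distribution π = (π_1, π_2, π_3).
π = (16/51, 56/153, 49/153)

This is a birth-death chain on three states, which satisfies detailed balance: π_1 · P_{12} = π_2 · P_{21} and π_2 · P_{23} = π_3 · P_{32}.
From π_1 · 5/6 = π_2 · 5/7: π_2/π_1 = (5/6)/(5/7) = 7/6.
From π_2 · 1/4 = π_3 · 2/7: π_3/π_2 = (1/4)/(2/7) = 7/8.
Take π_1 proportional to 1; then unnormalized π = (1, 7/6, 49/48). Normalize by dividing by the sum 51/16:
  π = (16/51, 56/153, 49/153).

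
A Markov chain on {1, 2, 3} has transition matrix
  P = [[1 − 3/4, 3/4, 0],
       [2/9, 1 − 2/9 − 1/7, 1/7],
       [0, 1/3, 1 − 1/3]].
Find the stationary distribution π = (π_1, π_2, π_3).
π = (28/163, 189/326, 81/326)

This is a birth-death chain on three states, which satisfies detailed balance: π_1 · P_{12} = π_2 · P_{21} and π_2 · P_{23} = π_3 · P_{32}.
From π_1 · 3/4 = π_2 · 2/9: π_2/π_1 = (3/4)/(2/9) = 27/8.
From π_2 · 1/7 = π_3 · 1/3: π_3/π_2 = (1/7)/(1/3) = 3/7.
Take π_1 proportional to 1; then unnormalized π = (1, 27/8, 81/56). Normalize by dividing by the sum 163/28:
  π = (28/163, 189/326, 81/326).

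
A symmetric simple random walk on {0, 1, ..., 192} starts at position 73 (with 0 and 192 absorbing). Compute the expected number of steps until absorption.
E[τ | X_0 = 73] = 8687

Let v_k = E[τ | X_0 = k]. Boundary: v_0 = v_192 = 0. Recurrence: v_k = 1 + (v_{k-1} + v_{k+1})/2 for 1 ≤ k ≤ 191. The particular solution to v_k − (v_{k-1} + v_{k+1})/2 = 1 is v_k = −k^2. Adding homogeneous solution A + B k and matching boundaries gives v_k = k (192 − k). Substituting k = 73: v_73 = 73 · 119 = 8687.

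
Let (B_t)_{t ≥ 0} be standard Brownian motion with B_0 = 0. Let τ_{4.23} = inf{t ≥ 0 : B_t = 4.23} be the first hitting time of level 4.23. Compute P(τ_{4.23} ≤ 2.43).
P(τ_{4.23} ≤ 2.43) = 2(1 − Φ(4.23/√2.43)) = 2(1 − Φ(2.7135)) ≈ 0.0067

By the reflection principle for standard BM, P(τ_b ≤ t) = 2 · P(B_t ≥ b). Since B_t ~ N(0, t), P(B_t ≥ 4.23) = 1 − Φ(4.23/√t) = 1 − Φ(4.23/√2.43) = 1 − Φ(2.7135) ≈ 0.00333. Doubling: P(τ_{4.23} ≤ 2.43) ≈ 2 · 0.00333 = 0.00666 ≈ 0.0067.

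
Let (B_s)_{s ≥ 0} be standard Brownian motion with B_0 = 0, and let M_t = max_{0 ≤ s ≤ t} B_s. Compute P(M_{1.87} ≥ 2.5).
P(M_{1.87} ≥ 2.5) = 2·P(B_{1.87} ≥ 2.5) = 2(1 − Φ(2.5/√1.87)) ≈ 0.0675

By the reflection principle for Brownian motion, P(M_t ≥ a) = 2 · P(B_t ≥ a) for a ≥ 0. Since B_t ~ N(0, t), P(B_t ≥ 2.5) = 1 − Φ(2.5/√t) = 1 − Φ(2.5/√1.87) = 1 − Φ(1.8282). So
  P(M_{1.87} ≥ 2.5) = 2(1 − Φ(1.8282)) ≈ 0.0675.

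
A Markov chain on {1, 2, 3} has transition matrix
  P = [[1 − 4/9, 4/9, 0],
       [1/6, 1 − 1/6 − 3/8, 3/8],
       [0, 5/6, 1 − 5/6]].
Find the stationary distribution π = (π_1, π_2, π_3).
π = (15/73, 40/73, 18/73)

This is a birth-death chain on three states, which satisfies detailed balance: π_1 · P_{12} = π_2 · P_{21} and π_2 · P_{23} = π_3 · P_{32}.
From π_1 · 4/9 = π_2 · 1/6: π_2/π_1 = (4/9)/(1/6) = 8/3.
From π_2 · 3/8 = π_3 · 5/6: π_3/π_2 = (3/8)/(5/6) = 9/20.
Take π_1 proportional to 1; then unnormalized π = (1, 8/3, 6/5). Normalize by dividing by the sum 73/15:
  π = (15/73, 40/73, 18/73).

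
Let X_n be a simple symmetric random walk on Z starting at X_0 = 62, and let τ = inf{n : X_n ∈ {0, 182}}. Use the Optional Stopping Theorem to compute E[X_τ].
E[X_τ] = 62

X_n is a martingale and τ is a bounded-mean stopping time (indeed τ is finite a.s. with bounded expectation since the walk is in a bounded region). By the OST, E[X_τ] = E[X_0] = 62. Equivalently: E[X_τ] = 182 · P(hit 182 first) + 0 · P(hit 0 first) = 182 · (62/182) = 62.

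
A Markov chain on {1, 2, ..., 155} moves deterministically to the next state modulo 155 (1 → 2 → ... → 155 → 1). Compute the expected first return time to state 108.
E[T_108 | X_0 = 108] = 155

The chain cycles deterministically, so starting at state 108 it returns in exactly 155 steps. Equivalently, the stationary distribution is uniform π_j = 1/155 for every state j, so by Kac's formula E[T_108] = 1/π_108 = 155.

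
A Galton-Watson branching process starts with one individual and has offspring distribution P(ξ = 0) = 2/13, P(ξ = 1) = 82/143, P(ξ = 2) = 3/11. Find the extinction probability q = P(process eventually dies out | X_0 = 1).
q = 22/39

The pgf is f(s) = 2/13 + 82/143·s + 3/11·s². The extinction probability q is the smallest fixed point of f in [0, 1]. Setting s = f(s):
  3/11·s² + (82/143 − 1)·s + 2/13 = 0
  3/11·s² − (2/13 + 3/11)·s + 2/13 = 0
which factors as (s − 1)·(3/11·s − 2/13) = 0, giving roots s = 1 and s = (2/13)/(3/11) = 22/39.
Mean offspring μ = 82/143 + 2·3/11 = 160/143 > 1 (supercritical), so q < 1. The extinction probability is the smaller root: q = (2/13)/(3/11) = 22/39.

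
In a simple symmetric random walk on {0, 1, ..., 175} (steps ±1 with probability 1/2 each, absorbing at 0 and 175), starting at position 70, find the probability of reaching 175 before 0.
P(hit 175 before 0) = 70/175 = 2/5

Let u_k = P(hit 175 before 0 | start at k). Then u_0 = 0, u_175 = 1, and u_k = u_{k-1}/2 + u_{k+1}/2 for 1 ≤ k ≤ 174. This harmonic recurrence is solved by u_k = k/175, giving u_70 = 70/175 = 2/5.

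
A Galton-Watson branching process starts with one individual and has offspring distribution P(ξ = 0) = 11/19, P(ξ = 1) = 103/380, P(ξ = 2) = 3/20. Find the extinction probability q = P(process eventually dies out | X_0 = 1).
q = 1

Mean offspring μ = 0·11/19 + 1·103/380 + 2·3/20 = 217/380 ≤ 1. For μ ≤ 1 with offspring not concentrated at 1, the Galton-Watson process goes extinct almost surely, so q = 1.
(Algebraic check: The pgf is f(s) = 11/19 + 103/380·s + 3/20·s². The extinction probability q is the smallest fixed point of f in [0, 1]. Setting s = f(s):
  3/20·s² + (103/380 − 1)·s + 11/19 = 0
  3/20·s² − (11/19 + 3/20)·s + 11/19 = 0
which factors as (s − 1)·(3/20·s − 11/19) = 0, giving roots s = 1 and s = (11/19)/(3/20) = 220/57. Since 220/57 ≥ 1, the smallest root in [0, 1] is s = 1.)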